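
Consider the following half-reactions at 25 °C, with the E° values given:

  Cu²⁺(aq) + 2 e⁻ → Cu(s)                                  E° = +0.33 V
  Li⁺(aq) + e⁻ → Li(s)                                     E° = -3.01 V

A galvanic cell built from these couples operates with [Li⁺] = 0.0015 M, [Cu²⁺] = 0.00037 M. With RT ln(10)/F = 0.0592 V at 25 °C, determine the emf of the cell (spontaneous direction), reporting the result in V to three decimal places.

+3.406 V

Cu²⁺/Cu is the cathode (higher E°), Li⁺/Li the anode: E°cell = +0.33 − (-3.01) = +3.34 V, n = 2.
Overall: Cu²⁺(aq) + 2 Li(s) → Cu(s) + 2 Li⁺(aq)
Q = [Li⁺]^2 / ([Cu²⁺]); log Q = -2.216.
E = E° − (0.0592/n) log Q = +3.34 − (0.0592/2)(-2.216) = +3.406 V.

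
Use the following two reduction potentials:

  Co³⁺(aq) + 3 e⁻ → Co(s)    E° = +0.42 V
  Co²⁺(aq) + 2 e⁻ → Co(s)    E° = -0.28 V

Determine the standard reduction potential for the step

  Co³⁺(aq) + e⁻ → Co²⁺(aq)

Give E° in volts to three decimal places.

+1.820 V

Sequential free energies add, so n₃E°₃ = n₁E°₁ + n₂E°₂.
With n₃ = 3, and the known step contributing 2×(-0.28) V, the unknown satisfies 1·E° = 3×(+0.42) − 2×(-0.28) = +1.820.
E° = +1.820 / 1 = +1.820 V.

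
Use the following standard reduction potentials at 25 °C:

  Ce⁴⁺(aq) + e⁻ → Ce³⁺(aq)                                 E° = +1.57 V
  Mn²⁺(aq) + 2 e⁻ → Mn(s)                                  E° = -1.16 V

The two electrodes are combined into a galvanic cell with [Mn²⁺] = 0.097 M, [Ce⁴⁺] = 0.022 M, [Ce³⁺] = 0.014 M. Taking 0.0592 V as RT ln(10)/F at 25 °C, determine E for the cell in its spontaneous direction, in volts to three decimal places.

Ce⁴⁺/Ce³⁺ is the cathode (higher E°), Mn²⁺/Mn the anode: E°cell = +1.57 − (-1.16) = +2.73 V, n = 2.
Overall: 2 Ce⁴⁺(aq) + Mn(s) → 2 Ce³⁺(aq) + Mn²⁺(aq)
Q = [Ce³⁺]^2·[Mn²⁺] / ([Ce⁴⁺]^2); log Q = -1.406.
E = E° − (0.0592/n) log Q = +2.73 − (0.0592/2)(-1.406) = +2.772 V.

+2.772 V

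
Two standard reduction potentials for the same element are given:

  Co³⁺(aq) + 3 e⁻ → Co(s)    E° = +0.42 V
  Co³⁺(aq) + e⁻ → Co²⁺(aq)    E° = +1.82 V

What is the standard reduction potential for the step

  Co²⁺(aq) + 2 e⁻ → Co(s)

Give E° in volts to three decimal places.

Sequential free energies add, so n₃E°₃ = n₁E°₁ + n₂E°₂.
With n₃ = 3, and the known step contributing 1×(+1.82) V, the unknown satisfies 2·E° = 3×(+0.42) − 1×(+1.82) = -0.560.
E° = -0.560 / 2 = -0.280 V.

-0.280 V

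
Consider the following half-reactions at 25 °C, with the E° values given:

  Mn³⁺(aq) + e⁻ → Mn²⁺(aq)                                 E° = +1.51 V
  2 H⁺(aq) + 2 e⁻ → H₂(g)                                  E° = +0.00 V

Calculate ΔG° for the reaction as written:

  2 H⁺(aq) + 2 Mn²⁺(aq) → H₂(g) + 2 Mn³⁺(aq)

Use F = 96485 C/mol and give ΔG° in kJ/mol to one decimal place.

+291.4 kJ/mol

As written, H⁺/H₂ is reduced (cathode) and Mn³⁺/Mn²⁺ is oxidised (anode), so E°cell = (+0.00) − (+1.51) = -1.51 V.
Balancing electrons gives n = 2.
ΔG° = −nFE° = −(2)(96485)(-1.51) = 291,385 J = +291.4 kJ/mol.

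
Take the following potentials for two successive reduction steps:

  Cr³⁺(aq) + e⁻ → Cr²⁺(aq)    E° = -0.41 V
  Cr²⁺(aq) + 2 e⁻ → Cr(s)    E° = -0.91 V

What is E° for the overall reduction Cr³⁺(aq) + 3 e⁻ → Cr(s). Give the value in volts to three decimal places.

-0.743 V

Adding the free-energy changes (−nFE°) of the two steps gives −n₃FE°₃ = −n₁FE°₁ − n₂FE°₂.
E°₃ = (1×-0.41 + 2×-0.91) / 3 = (-2.230) / 3 = -0.743 V.
E° values themselves are not directly additive — weighting by electron count is essential.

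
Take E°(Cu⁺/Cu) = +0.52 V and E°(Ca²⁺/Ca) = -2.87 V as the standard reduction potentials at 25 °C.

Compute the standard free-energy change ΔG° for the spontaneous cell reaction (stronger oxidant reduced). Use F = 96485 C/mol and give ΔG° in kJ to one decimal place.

Cu⁺/Cu (E° = +0.52 V) is the cathode; Ca²⁺/Ca (E° = -2.87 V) is the anode, so E°cell = +3.39 V.
Balancing electrons gives n = 2 (lcm of 1 and 2).
ΔG° = −nFE° = −(2)(96485)(+3.39) = -654,168 J = -654.2 kJ.

-654.2 kJ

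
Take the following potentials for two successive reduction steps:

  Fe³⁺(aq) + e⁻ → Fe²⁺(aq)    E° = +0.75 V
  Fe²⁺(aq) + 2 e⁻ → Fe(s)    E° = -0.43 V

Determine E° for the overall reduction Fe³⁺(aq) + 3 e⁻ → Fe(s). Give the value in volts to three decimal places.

Standard free energies of sequential steps add: ΔG°₃ = ΔG°₁ + ΔG°₂, so n₃E°₃ = n₁E°₁ + n₂E°₂.
E°₃ = (1×+0.75 + 2×-0.43) / 3 = (-0.110) / 3 = -0.037 V.

-0.037 V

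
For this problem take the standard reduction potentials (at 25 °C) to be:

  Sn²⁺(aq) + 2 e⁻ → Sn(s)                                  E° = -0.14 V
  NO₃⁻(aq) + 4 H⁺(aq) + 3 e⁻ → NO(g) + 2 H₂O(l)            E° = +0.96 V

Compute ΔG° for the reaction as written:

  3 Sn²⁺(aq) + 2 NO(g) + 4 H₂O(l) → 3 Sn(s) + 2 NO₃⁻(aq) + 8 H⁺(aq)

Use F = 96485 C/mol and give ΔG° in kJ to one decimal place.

As written, Sn²⁺/Sn is reduced (cathode) and NO₃⁻/NO is oxidised (anode), so E°cell = (-0.14) − (+0.96) = -1.10 V.
Balancing electrons gives n = 6.
ΔG° = −nFE° = −(6)(96485)(-1.10) = 636,801 J = +636.8 kJ.

+636.8 kJ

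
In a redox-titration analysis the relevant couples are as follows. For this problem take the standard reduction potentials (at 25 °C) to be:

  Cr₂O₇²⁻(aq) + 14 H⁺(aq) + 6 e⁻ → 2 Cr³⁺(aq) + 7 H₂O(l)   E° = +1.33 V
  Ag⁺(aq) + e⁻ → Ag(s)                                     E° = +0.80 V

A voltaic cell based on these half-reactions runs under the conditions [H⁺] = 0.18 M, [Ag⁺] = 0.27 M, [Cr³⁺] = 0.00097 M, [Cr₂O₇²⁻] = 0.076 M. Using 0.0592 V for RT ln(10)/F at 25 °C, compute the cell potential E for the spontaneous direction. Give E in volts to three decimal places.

Cr₂O₇²⁻/Cr³⁺ is the cathode (higher E°), Ag⁺/Ag the anode: E°cell = +1.33 − (+0.80) = +0.53 V, n = 6.
Overall: Cr₂O₇²⁻(aq) + 14 H⁺(aq) + 6 Ag(s) → 2 Cr³⁺(aq) + 7 H₂O(l) + 6 Ag⁺(aq)
Q = [Cr³⁺]^2·[Ag⁺]^6 / ([Cr₂O₇²⁻]·[H⁺]^14); log Q = 2.107.
E = E° − (0.0592/n) log Q = +0.53 − (0.0592/6)(2.107) = +0.509 V.

+0.509 V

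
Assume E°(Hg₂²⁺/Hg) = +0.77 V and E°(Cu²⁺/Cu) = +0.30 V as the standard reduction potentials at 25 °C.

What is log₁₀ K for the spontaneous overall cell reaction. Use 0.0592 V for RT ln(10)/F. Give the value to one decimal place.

Cathode: Hg₂²⁺/Hg; anode: Cu²⁺/Cu. E°cell = +0.47 V, n = 2.
log K = nE°cell / 0.0592 = (2)(+0.47) / 0.0592 = 15.9.

15.9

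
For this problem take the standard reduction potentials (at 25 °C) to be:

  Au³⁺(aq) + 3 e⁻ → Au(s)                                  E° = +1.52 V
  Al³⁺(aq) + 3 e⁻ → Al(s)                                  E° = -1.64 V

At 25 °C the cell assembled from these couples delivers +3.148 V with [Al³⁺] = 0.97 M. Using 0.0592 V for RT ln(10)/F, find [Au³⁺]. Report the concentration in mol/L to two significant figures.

Au³⁺/Au is the cathode, Al³⁺/Al the anode: E°cell = +3.16 V, n = 3.
Overall reaction: Au³⁺(aq) + Al(s) → Au(s) + Al³⁺(aq); Q = [Al³⁺]^1/[Au³⁺]^1.
From E = E° − (0.0592/n) log Q: log Q = (E° − E)·n/0.0592 = (+3.16 − (+3.148))·3/0.0592 = 0.6081.
So 1·log[Au³⁺] = 1·log(0.97) − log Q = -0.0132 − (0.6081) = -0.6213; [Au³⁺] = 10^(-0.6213) ≈ 0.24 M.

0.24 M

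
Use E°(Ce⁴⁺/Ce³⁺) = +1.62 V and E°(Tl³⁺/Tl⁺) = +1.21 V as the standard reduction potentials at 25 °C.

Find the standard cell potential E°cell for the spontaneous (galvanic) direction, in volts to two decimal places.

+0.41 V

The Ce⁴⁺/Ce³⁺ couple has the higher reduction potential, so it is the cathode; Tl³⁺/Tl⁺ is oxidised at the anode.
E°cell = E°(cathode) − E°(anode) = (+1.62) − (+1.21) = +0.41 V.
Since E°cell > 0, the reaction is spontaneous under standard conditions.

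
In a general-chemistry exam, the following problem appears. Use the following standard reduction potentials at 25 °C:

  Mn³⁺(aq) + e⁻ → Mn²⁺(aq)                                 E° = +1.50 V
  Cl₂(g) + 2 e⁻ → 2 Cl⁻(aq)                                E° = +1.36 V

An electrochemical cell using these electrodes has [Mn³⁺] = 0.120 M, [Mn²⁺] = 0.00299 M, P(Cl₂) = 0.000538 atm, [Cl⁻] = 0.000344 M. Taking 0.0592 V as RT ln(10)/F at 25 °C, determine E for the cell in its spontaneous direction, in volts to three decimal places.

+0.127 V

Mn³⁺/Mn²⁺ is the cathode (higher E°), Cl₂/Cl⁻ the anode: E°cell = +1.50 − (+1.36) = +0.14 V, n = 2.
Overall: 2 Mn³⁺(aq) + 2 Cl⁻(aq) → 2 Mn²⁺(aq) + Cl₂(g)
Q = [Mn²⁺]^2·P(Cl₂) / ([Mn³⁺]^2·[Cl⁻]^2); log Q = 0.451.
E = E° − (0.0592/n) log Q = +0.14 − (0.0592/2)(0.451) = +0.127 V.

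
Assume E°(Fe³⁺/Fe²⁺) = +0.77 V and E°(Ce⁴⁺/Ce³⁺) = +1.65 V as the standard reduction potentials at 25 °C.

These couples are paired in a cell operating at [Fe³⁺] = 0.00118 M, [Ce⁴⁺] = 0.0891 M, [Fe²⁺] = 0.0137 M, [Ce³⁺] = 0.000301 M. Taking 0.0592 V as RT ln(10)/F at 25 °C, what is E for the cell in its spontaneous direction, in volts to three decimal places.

+1.089 V

Ce⁴⁺/Ce³⁺ is the cathode (higher E°), Fe³⁺/Fe²⁺ the anode: E°cell = +1.65 − (+0.77) = +0.88 V, n = 1.
Overall: Ce⁴⁺(aq) + Fe²⁺(aq) → Ce³⁺(aq) + Fe³⁺(aq)
Q = [Ce³⁺]·[Fe³⁺] / ([Ce⁴⁺]·[Fe²⁺]); log Q = -3.536.
E = E° − (0.0592/n) log Q = +0.88 − (0.0592/1)(-3.536) = +1.089 V.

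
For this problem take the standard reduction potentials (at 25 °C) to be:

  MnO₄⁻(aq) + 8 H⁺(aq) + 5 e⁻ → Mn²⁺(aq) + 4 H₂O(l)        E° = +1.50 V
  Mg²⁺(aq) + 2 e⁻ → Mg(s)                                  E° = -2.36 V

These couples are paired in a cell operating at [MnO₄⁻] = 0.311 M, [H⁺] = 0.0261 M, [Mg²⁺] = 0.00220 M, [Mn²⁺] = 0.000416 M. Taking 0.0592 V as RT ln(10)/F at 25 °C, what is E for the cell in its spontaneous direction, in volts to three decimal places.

+3.823 V

MnO₄⁻/Mn²⁺ is the cathode (higher E°), Mg²⁺/Mg the anode: E°cell = +1.50 − (-2.36) = +3.86 V, n = 10.
Overall: 2 MnO₄⁻(aq) + 16 H⁺(aq) + 5 Mg(s) → 2 Mn²⁺(aq) + 8 H₂O(l) + 5 Mg²⁺(aq)
Q = [Mn²⁺]^2·[Mg²⁺]^5 / ([MnO₄⁻]^2·[H⁺]^16); log Q = 6.299.
E = E° − (0.0592/n) log Q = +3.86 − (0.0592/10)(6.299) = +3.823 V.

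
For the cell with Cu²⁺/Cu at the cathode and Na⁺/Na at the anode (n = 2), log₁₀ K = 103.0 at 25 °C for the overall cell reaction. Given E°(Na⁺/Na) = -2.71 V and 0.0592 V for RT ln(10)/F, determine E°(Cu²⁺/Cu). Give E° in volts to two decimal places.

E°cell = (0.0592/n)·log K = (0.0592/2)(103.0) = +3.049 V.
Since Cu²⁺/Cu is the cathode and Na⁺/Na the anode, E°cell = E°(Cu²⁺/Cu) − E°(Na⁺/Na).
So E°(Cu²⁺/Cu) = E°cell + E°(Na⁺/Na) = +3.049 + (-2.71) = +0.34 V.

+0.34 V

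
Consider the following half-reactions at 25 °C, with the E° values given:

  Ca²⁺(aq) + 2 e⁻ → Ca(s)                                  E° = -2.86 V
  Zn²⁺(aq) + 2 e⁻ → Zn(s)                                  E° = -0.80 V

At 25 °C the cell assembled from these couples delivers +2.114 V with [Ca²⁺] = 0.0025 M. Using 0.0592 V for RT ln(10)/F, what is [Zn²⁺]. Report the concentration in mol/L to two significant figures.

0.17 M

Zn²⁺/Zn is the cathode, Ca²⁺/Ca the anode: E°cell = +2.06 V, n = 2.
Overall reaction: Zn²⁺(aq) + Ca(s) → Zn(s) + Ca²⁺(aq); Q = [Ca²⁺]^1/[Zn²⁺]^1.
From E = E° − (0.0592/n) log Q: log Q = (E° − E)·n/0.0592 = (+2.06 − (+2.114))·2/0.0592 = -1.8243.
So 1·log[Zn²⁺] = 1·log(0.0025) − log Q = -2.6021 − (-1.8243) = -0.7778; [Zn²⁺] = 10^(-0.7778) ≈ 0.17 M.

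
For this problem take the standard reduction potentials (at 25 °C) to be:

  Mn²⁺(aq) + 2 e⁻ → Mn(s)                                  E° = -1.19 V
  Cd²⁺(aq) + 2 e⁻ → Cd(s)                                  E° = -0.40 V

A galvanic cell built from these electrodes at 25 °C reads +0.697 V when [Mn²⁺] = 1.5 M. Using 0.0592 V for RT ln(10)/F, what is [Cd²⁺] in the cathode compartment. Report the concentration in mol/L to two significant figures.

0.0011 M

Cd²⁺/Cd is the cathode, Mn²⁺/Mn the anode: E°cell = +0.79 V, n = 2.
Overall reaction: Cd²⁺(aq) + Mn(s) → Cd(s) + Mn²⁺(aq); Q = [Mn²⁺]^1/[Cd²⁺]^1.
From E = E° − (0.0592/n) log Q: log Q = (E° − E)·n/0.0592 = (+0.79 − (+0.697))·2/0.0592 = 3.1419.
So 1·log[Cd²⁺] = 1·log(1.5) − log Q = 0.1761 − (3.1419) = -2.9658; [Cd²⁺] = 10^(-2.9658) ≈ 0.0011 M.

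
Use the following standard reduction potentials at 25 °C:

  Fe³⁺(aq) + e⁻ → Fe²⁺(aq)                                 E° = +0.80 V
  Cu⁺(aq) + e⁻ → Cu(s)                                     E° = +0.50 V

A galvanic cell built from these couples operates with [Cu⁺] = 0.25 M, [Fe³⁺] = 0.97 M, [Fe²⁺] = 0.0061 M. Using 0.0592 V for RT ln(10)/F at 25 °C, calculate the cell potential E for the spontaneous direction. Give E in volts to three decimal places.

Fe³⁺/Fe²⁺ is the cathode (higher E°), Cu⁺/Cu the anode: E°cell = +0.80 − (+0.50) = +0.30 V, n = 1.
Overall: Fe³⁺(aq) + Cu(s) → Fe²⁺(aq) + Cu⁺(aq)
Q = [Fe²⁺]·[Cu⁺] / ([Fe³⁺]); log Q = -2.804.
E = E° − (0.0592/n) log Q = +0.30 − (0.0592/1)(-2.804) = +0.466 V.

+0.466 V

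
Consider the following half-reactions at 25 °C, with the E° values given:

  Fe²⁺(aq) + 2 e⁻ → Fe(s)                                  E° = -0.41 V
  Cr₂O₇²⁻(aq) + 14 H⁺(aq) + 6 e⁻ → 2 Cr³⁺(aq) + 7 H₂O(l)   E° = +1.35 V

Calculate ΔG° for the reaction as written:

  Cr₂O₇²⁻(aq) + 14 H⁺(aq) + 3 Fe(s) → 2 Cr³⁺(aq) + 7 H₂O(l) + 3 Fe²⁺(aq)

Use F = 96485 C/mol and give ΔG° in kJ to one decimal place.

As written, Cr₂O₇²⁻/Cr³⁺ is reduced (cathode) and Fe²⁺/Fe is oxidised (anode), so E°cell = (+1.35) − (-0.41) = +1.76 V.
Balancing electrons gives n = 6.
ΔG° = −nFE° = −(6)(96485)(+1.76) = -1,018,882 J = -1018.9 kJ.

-1018.9 kJ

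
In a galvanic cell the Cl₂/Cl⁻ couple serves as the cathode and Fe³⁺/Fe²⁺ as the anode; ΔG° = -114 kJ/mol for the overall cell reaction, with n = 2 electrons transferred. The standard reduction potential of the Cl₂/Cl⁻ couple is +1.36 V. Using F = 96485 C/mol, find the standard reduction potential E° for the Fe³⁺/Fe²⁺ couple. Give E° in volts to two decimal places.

E°cell = −ΔG°/(nF) = −(-114×10³)/((2)(96485)) = +0.591 V.
Since Cl₂/Cl⁻ is the cathode and Fe³⁺/Fe²⁺ the anode, E°cell = E°(Cl₂/Cl⁻) − E°(Fe³⁺/Fe²⁺).
So E°(Fe³⁺/Fe²⁺) = E°(Cl₂/Cl⁻) − E°cell = (+1.36) − (+0.591) = +0.77 V.

+0.77 V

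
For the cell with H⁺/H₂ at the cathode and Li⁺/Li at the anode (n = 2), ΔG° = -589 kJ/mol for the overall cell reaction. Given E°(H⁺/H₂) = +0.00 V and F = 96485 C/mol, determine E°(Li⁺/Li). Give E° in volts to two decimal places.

-3.05 V

E°cell = −ΔG°/(nF) = −(-589×10³)/((2)(96485)) = +3.052 V.
Since H⁺/H₂ is the cathode and Li⁺/Li the anode, E°cell = E°(H⁺/H₂) − E°(Li⁺/Li).
So E°(Li⁺/Li) = E°(H⁺/H₂) − E°cell = (+0.00) − (+3.052) = -3.05 V.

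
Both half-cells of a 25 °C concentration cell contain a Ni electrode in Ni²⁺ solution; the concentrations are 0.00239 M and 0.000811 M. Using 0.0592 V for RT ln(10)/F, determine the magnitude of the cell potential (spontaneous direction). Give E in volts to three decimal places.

+0.014 V

For a concentration cell E°cell = 0. The 0.00239 M side is the cathode (reduction is favoured where [Ni²⁺] is higher).
With n = 2, E = −(0.0592/2) log([Ni²⁺]ₐₙ/[Ni²⁺]꜀ₐₜ) = −(0.0592/2) log(0.000811/0.00239) = −(0.0592/2)(-0.469) = +0.014 V.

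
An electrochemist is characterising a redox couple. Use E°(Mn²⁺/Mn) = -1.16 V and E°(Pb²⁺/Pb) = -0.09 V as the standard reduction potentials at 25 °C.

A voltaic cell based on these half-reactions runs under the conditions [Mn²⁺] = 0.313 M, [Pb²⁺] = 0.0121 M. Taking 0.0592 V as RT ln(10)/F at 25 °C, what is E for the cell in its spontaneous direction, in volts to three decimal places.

+1.028 V

Pb²⁺/Pb is the cathode (higher E°), Mn²⁺/Mn the anode: E°cell = -0.09 − (-1.16) = +1.07 V, n = 2.
Overall: Pb²⁺(aq) + Mn(s) → Pb(s) + Mn²⁺(aq)
Q = [Mn²⁺] / ([Pb²⁺]); log Q = 1.413.
E = E° − (0.0592/n) log Q = +1.07 − (0.0592/2)(1.413) = +1.028 V.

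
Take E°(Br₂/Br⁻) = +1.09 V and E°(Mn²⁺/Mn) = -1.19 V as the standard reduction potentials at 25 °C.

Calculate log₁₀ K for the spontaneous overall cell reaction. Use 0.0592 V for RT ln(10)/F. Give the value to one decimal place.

Cathode: Br₂/Br⁻; anode: Mn²⁺/Mn. E°cell = +2.28 V, n = 2.
log K = nE°cell / 0.0592 = (2)(+2.28) / 0.0592 = 77.0.

77.0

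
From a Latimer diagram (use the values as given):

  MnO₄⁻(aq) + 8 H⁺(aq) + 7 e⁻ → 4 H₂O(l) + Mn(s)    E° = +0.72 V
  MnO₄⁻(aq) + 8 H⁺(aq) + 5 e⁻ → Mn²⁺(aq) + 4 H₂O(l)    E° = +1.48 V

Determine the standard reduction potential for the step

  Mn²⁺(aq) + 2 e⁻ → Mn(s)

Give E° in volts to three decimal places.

-1.180 V

Sequential free energies add, so n₃E°₃ = n₁E°₁ + n₂E°₂.
With n₃ = 7, and the known step contributing 5×(+1.48) V, the unknown satisfies 2·E° = 7×(+0.72) − 5×(+1.48) = -2.360.
E° = -2.360 / 2 = -1.180 V.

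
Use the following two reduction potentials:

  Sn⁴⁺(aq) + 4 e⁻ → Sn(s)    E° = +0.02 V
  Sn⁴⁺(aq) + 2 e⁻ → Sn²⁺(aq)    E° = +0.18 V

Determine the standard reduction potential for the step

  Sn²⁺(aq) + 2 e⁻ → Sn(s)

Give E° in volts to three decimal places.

Sequential free energies add, so n₃E°₃ = n₁E°₁ + n₂E°₂.
With n₃ = 4, and the known step contributing 2×(+0.18) V, the unknown satisfies 2·E° = 4×(+0.02) − 2×(+0.18) = -0.280.
E° = -0.280 / 2 = -0.140 V.

-0.140 V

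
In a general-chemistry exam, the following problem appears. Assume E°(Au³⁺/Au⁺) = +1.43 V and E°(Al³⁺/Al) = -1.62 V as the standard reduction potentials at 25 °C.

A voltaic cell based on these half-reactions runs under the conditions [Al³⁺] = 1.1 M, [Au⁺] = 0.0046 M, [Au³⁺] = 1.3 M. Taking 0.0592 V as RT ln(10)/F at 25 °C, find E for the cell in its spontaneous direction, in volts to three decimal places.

+3.122 V

Au³⁺/Au⁺ is the cathode (higher E°), Al³⁺/Al the anode: E°cell = +1.43 − (-1.62) = +3.05 V, n = 6.
Overall: 3 Au³⁺(aq) + 2 Al(s) → 3 Au⁺(aq) + 2 Al³⁺(aq)
Q = [Au⁺]^3·[Al³⁺]^2 / ([Au³⁺]^3); log Q = -7.271.
E = E° − (0.0592/n) log Q = +3.05 − (0.0592/6)(-7.271) = +3.122 V.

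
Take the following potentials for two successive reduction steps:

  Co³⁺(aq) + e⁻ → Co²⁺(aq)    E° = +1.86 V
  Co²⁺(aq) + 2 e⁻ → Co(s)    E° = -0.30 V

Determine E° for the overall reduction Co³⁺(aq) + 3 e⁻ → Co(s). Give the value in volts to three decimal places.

Standard free energies of sequential steps add: ΔG°₃ = ΔG°₁ + ΔG°₂, so n₃E°₃ = n₁E°₁ + n₂E°₂.
E°₃ = (1×+1.86 + 2×-0.30) / 3 = (+1.260) / 3 = +0.420 V.

+0.420 V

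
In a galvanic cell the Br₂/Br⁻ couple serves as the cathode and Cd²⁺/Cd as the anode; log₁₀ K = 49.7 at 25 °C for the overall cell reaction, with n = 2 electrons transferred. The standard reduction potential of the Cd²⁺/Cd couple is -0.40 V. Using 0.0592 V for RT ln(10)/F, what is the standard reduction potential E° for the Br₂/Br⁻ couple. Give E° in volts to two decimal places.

E°cell = (0.0592/n)·log K = (0.0592/2)(49.7) = +1.471 V.
Since Br₂/Br⁻ is the cathode and Cd²⁺/Cd the anode, E°cell = E°(Br₂/Br⁻) − E°(Cd²⁺/Cd).
So E°(Br₂/Br⁻) = E°cell + E°(Cd²⁺/Cd) = +1.471 + (-0.40) = +1.07 V.

+1.07 V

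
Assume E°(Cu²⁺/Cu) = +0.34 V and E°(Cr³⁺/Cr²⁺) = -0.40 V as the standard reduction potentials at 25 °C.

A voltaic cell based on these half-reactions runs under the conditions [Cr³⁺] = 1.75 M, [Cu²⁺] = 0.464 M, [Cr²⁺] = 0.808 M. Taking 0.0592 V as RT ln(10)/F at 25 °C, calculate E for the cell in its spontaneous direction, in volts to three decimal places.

Cu²⁺/Cu is the cathode (higher E°), Cr³⁺/Cr²⁺ the anode: E°cell = +0.34 − (-0.40) = +0.74 V, n = 2.
Overall: Cu²⁺(aq) + 2 Cr²⁺(aq) → Cu(s) + 2 Cr³⁺(aq)
Q = [Cr³⁺]^2 / ([Cu²⁺]·[Cr²⁺]^2); log Q = 1.005.
E = E° − (0.0592/n) log Q = +0.74 − (0.0592/2)(1.005) = +0.710 V.

+0.710 V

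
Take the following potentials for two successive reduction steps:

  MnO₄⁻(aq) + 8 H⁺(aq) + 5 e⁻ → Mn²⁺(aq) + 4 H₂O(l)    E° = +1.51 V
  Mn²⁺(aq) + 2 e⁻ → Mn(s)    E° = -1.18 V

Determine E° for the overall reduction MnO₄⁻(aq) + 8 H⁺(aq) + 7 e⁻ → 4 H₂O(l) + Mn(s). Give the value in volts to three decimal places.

+0.741 V

Standard free energies of sequential steps add: ΔG°₃ = ΔG°₁ + ΔG°₂, so n₃E°₃ = n₁E°₁ + n₂E°₂.
E°₃ = (5×+1.51 + 2×-1.18) / 7 = (+5.190) / 7 = +0.741 V.
Simply averaging or adding the two E° values would be wrong; the electron-weighted sum is required.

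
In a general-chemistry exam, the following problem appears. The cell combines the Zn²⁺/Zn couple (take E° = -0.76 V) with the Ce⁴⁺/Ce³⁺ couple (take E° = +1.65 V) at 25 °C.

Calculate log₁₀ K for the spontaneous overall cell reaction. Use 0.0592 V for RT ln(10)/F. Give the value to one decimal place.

Cathode: Ce⁴⁺/Ce³⁺; anode: Zn²⁺/Zn. E°cell = +2.41 V, n = 2.
log K = nE°cell / 0.0592 = (2)(+2.41) / 0.0592 = 81.4.

81.4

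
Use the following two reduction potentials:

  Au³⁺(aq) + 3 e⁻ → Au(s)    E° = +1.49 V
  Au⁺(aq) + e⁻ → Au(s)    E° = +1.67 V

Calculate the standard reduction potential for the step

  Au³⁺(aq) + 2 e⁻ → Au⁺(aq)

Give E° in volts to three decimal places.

+1.400 V

Sequential free energies add, so n₃E°₃ = n₁E°₁ + n₂E°₂.
With n₃ = 3, and the known step contributing 1×(+1.67) V, the unknown satisfies 2·E° = 3×(+1.49) − 1×(+1.67) = +2.800.
E° = +2.800 / 2 = +1.400 V.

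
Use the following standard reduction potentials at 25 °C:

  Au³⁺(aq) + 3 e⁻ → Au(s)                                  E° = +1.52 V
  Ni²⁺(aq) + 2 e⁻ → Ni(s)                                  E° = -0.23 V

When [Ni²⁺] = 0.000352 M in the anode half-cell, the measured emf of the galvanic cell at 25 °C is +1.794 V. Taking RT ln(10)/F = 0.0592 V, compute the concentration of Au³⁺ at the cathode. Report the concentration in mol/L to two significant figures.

Au³⁺/Au is the cathode, Ni²⁺/Ni the anode: E°cell = +1.75 V, n = 6.
Overall reaction: 2 Au³⁺(aq) + 3 Ni(s) → 2 Au(s) + 3 Ni²⁺(aq); Q = [Ni²⁺]^3/[Au³⁺]^2.
From E = E° − (0.0592/n) log Q: log Q = (E° − E)·n/0.0592 = (+1.75 − (+1.794))·6/0.0592 = -4.4595.
So 2·log[Au³⁺] = 3·log(0.000352) − log Q = -10.3604 − (-4.4595) = -5.9009; log[Au³⁺] = -5.9009 / 2 = -2.9505; [Au³⁺] = 10^(-2.9505) ≈ 0.0011 M.

0.0011 M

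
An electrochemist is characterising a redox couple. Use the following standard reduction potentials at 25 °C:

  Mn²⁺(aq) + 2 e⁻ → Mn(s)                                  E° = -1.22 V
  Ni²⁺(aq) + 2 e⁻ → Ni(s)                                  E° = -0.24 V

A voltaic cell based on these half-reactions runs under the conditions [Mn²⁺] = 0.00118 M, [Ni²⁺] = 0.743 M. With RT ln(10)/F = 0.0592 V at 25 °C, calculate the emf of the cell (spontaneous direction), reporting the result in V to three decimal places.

+1.063 V

Ni²⁺/Ni is the cathode (higher E°), Mn²⁺/Mn the anode: E°cell = -0.24 − (-1.22) = +0.98 V, n = 2.
Overall: Ni²⁺(aq) + Mn(s) → Ni(s) + Mn²⁺(aq)
Q = [Mn²⁺] / ([Ni²⁺]); log Q = -2.799.
E = E° − (0.0592/n) log Q = +0.98 − (0.0592/2)(-2.799) = +1.063 V.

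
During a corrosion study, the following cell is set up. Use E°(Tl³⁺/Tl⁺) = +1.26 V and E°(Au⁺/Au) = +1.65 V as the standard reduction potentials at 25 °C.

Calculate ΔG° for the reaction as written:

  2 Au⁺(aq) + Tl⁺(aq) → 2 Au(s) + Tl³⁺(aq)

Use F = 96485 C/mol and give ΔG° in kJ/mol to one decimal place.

-75.3 kJ/mol

As written, Au⁺/Au is reduced (cathode) and Tl³⁺/Tl⁺ is oxidised (anode), so E°cell = (+1.65) − (+1.26) = +0.39 V.
Balancing electrons gives n = 2.
ΔG° = −nFE° = −(2)(96485)(+0.39) = -75,258 J = -75.3 kJ/mol.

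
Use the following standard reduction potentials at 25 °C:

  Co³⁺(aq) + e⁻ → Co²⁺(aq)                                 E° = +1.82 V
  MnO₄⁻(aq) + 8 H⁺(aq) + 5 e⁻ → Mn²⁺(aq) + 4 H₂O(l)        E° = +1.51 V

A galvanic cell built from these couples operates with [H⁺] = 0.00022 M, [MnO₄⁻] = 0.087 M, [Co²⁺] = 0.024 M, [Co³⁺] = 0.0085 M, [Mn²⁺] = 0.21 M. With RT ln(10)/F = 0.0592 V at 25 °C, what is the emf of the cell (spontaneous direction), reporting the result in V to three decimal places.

Co³⁺/Co²⁺ is the cathode (higher E°), MnO₄⁻/Mn²⁺ the anode: E°cell = +1.82 − (+1.51) = +0.31 V, n = 5.
Overall: 5 Co³⁺(aq) + Mn²⁺(aq) + 4 H₂O(l) → 5 Co²⁺(aq) + MnO₄⁻(aq) + 8 H⁺(aq)
Q = [Co²⁺]^5·[MnO₄⁻]·[H⁺]^8 / ([Co³⁺]^5·[Mn²⁺]); log Q = -27.389.
E = E° − (0.0592/n) log Q = +0.31 − (0.0592/5)(-27.389) = +0.634 V.

+0.634 V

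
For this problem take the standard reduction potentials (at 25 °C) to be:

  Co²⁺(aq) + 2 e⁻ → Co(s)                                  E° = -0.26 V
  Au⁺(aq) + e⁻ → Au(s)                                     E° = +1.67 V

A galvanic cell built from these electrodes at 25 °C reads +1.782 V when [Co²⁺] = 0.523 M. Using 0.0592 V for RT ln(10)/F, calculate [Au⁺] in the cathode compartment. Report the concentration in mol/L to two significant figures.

0.0023 M

Au⁺/Au is the cathode, Co²⁺/Co the anode: E°cell = +1.93 V, n = 2.
Overall reaction: 2 Au⁺(aq) + Co(s) → 2 Au(s) + Co²⁺(aq); Q = [Co²⁺]^1/[Au⁺]^2.
From E = E° − (0.0592/n) log Q: log Q = (E° − E)·n/0.0592 = (+1.93 − (+1.782))·2/0.0592 = 5.0000.
So 2·log[Au⁺] = 1·log(0.523) − log Q = -0.2815 − (5.0000) = -5.2815; log[Au⁺] = -5.2815 / 2 = -2.6408; [Au⁺] = 10^(-2.6408) ≈ 0.0023 M.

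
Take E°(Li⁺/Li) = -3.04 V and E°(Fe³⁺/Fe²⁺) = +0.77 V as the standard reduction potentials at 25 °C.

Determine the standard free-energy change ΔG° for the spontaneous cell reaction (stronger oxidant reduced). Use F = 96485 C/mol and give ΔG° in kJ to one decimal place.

-367.6 kJ

Fe³⁺/Fe²⁺ (E° = +0.77 V) is the cathode; Li⁺/Li (E° = -3.04 V) is the anode, so E°cell = +3.81 V.
Balancing electrons gives n = 1 (lcm of 1 and 1).
ΔG° = −nFE° = −(1)(96485)(+3.81) = -367,608 J = -367.6 kJ.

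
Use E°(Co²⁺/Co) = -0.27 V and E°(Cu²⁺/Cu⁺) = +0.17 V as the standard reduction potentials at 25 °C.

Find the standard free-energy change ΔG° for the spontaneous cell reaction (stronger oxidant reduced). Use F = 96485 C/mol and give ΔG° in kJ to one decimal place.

Cu²⁺/Cu⁺ (E° = +0.17 V) is the cathode; Co²⁺/Co (E° = -0.27 V) is the anode, so E°cell = +0.44 V.
Balancing electrons gives n = 2 (lcm of 1 and 2).
ΔG° = −nFE° = −(2)(96485)(+0.44) = -84,907 J = -84.9 kJ.

-84.9 kJ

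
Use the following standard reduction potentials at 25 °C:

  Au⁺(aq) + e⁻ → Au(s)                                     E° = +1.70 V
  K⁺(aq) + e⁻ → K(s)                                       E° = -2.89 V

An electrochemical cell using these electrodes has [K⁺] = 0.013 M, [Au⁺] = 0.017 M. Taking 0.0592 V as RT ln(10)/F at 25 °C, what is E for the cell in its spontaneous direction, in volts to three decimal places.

+4.597 V

Au⁺/Au is the cathode (higher E°), K⁺/K the anode: E°cell = +1.70 − (-2.89) = +4.59 V, n = 1.
Overall: Au⁺(aq) + K(s) → Au(s) + K⁺(aq)
Q = [K⁺] / ([Au⁺]); log Q = -0.117.
E = E° − (0.0592/n) log Q = +4.59 − (0.0592/1)(-0.117) = +4.597 V.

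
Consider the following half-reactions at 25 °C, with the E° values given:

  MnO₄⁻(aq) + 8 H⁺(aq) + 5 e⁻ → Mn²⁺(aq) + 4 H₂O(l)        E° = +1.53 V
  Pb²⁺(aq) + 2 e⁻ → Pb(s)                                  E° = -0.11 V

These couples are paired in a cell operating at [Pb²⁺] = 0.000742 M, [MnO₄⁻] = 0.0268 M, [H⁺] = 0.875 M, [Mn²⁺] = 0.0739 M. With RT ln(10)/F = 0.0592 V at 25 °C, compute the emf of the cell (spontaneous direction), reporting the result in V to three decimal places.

MnO₄⁻/Mn²⁺ is the cathode (higher E°), Pb²⁺/Pb the anode: E°cell = +1.53 − (-0.11) = +1.64 V, n = 10.
Overall: 2 MnO₄⁻(aq) + 16 H⁺(aq) + 5 Pb(s) → 2 Mn²⁺(aq) + 8 H₂O(l) + 5 Pb²⁺(aq)
Q = [Mn²⁺]^2·[Pb²⁺]^5 / ([MnO₄⁻]^2·[H⁺]^16); log Q = -13.839.
E = E° − (0.0592/n) log Q = +1.64 − (0.0592/10)(-13.839) = +1.722 V.

+1.722 V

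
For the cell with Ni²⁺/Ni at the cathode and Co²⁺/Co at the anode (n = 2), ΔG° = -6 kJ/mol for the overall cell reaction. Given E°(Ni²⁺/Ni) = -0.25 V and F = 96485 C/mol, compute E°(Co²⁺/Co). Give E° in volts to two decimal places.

-0.28 V

E°cell = −ΔG°/(nF) = −(-6×10³)/((2)(96485)) = +0.031 V.
Since Ni²⁺/Ni is the cathode and Co²⁺/Co the anode, E°cell = E°(Ni²⁺/Ni) − E°(Co²⁺/Co).
So E°(Co²⁺/Co) = E°(Ni²⁺/Ni) − E°cell = (-0.25) − (+0.031) = -0.28 V.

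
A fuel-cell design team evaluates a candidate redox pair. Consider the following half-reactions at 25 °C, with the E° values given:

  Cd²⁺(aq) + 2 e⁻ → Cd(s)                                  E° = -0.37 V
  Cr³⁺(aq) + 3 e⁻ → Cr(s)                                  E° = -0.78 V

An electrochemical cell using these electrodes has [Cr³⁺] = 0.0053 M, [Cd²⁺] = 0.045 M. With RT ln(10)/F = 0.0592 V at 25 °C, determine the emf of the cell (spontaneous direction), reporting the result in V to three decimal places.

+0.415 V

Cd²⁺/Cd is the cathode (higher E°), Cr³⁺/Cr the anode: E°cell = -0.37 − (-0.78) = +0.41 V, n = 6.
Overall: 3 Cd²⁺(aq) + 2 Cr(s) → 3 Cd(s) + 2 Cr³⁺(aq)
Q = [Cr³⁺]^2 / ([Cd²⁺]^3); log Q = -0.511.
E = E° − (0.0592/n) log Q = +0.41 − (0.0592/6)(-0.511) = +0.415 V.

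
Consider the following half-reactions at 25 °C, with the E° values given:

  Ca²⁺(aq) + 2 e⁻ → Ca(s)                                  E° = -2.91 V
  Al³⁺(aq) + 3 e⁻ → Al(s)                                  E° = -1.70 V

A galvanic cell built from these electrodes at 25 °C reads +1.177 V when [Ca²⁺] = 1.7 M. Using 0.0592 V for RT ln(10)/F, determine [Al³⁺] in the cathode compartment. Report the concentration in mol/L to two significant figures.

Al³⁺/Al is the cathode, Ca²⁺/Ca the anode: E°cell = +1.21 V, n = 6.
Overall reaction: 2 Al³⁺(aq) + 3 Ca(s) → 2 Al(s) + 3 Ca²⁺(aq); Q = [Ca²⁺]^3/[Al³⁺]^2.
From E = E° − (0.0592/n) log Q: log Q = (E° − E)·n/0.0592 = (+1.21 − (+1.177))·6/0.0592 = 3.3446.
So 2·log[Al³⁺] = 3·log(1.7) − log Q = 0.6913 − (3.3446) = -2.6533; log[Al³⁺] = -2.6533 / 2 = -1.3267; [Al³⁺] = 10^(-1.3267) ≈ 0.047 M.

0.047 M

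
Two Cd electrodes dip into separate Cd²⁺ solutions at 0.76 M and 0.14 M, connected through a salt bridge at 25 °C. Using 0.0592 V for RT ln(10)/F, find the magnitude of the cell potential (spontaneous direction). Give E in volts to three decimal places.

For a concentration cell E°cell = 0. The 0.76 M side is the cathode (reduction is favoured where [Cd²⁺] is higher).
With n = 2, E = −(0.0592/2) log([Cd²⁺]ₐₙ/[Cd²⁺]꜀ₐₜ) = −(0.0592/2) log(0.14/0.76) = −(0.0592/2)(-0.735) = +0.022 V.

+0.022 V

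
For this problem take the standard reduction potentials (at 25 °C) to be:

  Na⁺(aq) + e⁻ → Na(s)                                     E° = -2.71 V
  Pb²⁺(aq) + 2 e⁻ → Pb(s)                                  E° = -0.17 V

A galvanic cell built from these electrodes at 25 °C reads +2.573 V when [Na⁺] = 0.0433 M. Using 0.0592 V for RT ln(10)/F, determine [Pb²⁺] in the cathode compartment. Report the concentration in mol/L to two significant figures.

Pb²⁺/Pb is the cathode, Na⁺/Na the anode: E°cell = +2.54 V, n = 2.
Overall reaction: Pb²⁺(aq) + 2 Na(s) → Pb(s) + 2 Na⁺(aq); Q = [Na⁺]^2/[Pb²⁺]^1.
From E = E° − (0.0592/n) log Q: log Q = (E° − E)·n/0.0592 = (+2.54 − (+2.573))·2/0.0592 = -1.1149.
So 1·log[Pb²⁺] = 2·log(0.0433) − log Q = -2.7270 − (-1.1149) = -1.6121; [Pb²⁺] = 10^(-1.6121) ≈ 0.024 M.

0.024 M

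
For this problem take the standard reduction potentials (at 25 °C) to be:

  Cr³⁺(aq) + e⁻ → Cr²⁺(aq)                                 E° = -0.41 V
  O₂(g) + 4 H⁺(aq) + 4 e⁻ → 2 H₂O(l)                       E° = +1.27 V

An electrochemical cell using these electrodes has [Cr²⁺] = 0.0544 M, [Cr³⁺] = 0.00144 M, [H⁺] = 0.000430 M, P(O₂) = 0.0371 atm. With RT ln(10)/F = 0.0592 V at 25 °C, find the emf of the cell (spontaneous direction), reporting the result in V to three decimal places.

+1.553 V

O₂/H₂O is the cathode (higher E°), Cr³⁺/Cr²⁺ the anode: E°cell = +1.27 − (-0.41) = +1.68 V, n = 4.
Overall: O₂(g) + 4 H⁺(aq) + 4 Cr²⁺(aq) → 2 H₂O(l) + 4 Cr³⁺(aq)
Q = [Cr³⁺]^4 / (P(O₂)·[H⁺]^4·[Cr²⁺]^4); log Q = 8.588.
E = E° − (0.0592/n) log Q = +1.68 − (0.0592/4)(8.588) = +1.553 V.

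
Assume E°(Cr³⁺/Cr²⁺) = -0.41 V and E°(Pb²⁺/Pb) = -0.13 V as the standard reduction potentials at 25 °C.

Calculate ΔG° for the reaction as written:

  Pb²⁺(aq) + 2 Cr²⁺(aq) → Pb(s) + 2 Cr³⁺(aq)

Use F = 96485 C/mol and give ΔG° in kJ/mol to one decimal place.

As written, Pb²⁺/Pb is reduced (cathode) and Cr³⁺/Cr²⁺ is oxidised (anode), so E°cell = (-0.13) − (-0.41) = +0.28 V.
Balancing electrons gives n = 2.
ΔG° = −nFE° = −(2)(96485)(+0.28) = -54,032 J = -54.0 kJ/mol.

-54.0 kJ/mol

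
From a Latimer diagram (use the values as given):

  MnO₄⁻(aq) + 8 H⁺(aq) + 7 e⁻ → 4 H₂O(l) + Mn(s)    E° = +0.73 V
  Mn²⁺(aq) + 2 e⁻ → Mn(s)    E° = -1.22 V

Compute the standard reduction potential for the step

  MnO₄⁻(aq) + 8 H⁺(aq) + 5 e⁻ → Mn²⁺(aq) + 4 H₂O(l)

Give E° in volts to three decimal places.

Sequential free energies add, so n₃E°₃ = n₁E°₁ + n₂E°₂.
With n₃ = 7, and the known step contributing 2×(-1.22) V, the unknown satisfies 5·E° = 7×(+0.73) − 2×(-1.22) = +7.550.
E° = +7.550 / 5 = +1.510 V.

+1.510 V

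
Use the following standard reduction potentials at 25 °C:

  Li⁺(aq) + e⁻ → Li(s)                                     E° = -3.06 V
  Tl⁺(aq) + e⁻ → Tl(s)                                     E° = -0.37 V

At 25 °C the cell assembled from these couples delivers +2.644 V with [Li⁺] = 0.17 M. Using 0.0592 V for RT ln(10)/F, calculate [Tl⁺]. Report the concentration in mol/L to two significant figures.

0.028 M

Tl⁺/Tl is the cathode, Li⁺/Li the anode: E°cell = +2.69 V, n = 1.
Overall reaction: Tl⁺(aq) + Li(s) → Tl(s) + Li⁺(aq); Q = [Li⁺]^1/[Tl⁺]^1.
From E = E° − (0.0592/n) log Q: log Q = (E° − E)·n/0.0592 = (+2.69 − (+2.644))·1/0.0592 = 0.7770.
So 1·log[Tl⁺] = 1·log(0.17) − log Q = -0.7696 − (0.7770) = -1.5466; [Tl⁺] = 10^(-1.5466) ≈ 0.028 M.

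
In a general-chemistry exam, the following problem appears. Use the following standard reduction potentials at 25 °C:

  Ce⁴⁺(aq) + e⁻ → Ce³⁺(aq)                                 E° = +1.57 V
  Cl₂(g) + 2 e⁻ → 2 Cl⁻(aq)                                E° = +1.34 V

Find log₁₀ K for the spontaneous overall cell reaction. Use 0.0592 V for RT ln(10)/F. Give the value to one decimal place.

Cathode: Ce⁴⁺/Ce³⁺; anode: Cl₂/Cl⁻. E°cell = +0.23 V, n = 2.
log K = nE°cell / 0.0592 = (2)(+0.23) / 0.0592 = 7.8.

7.8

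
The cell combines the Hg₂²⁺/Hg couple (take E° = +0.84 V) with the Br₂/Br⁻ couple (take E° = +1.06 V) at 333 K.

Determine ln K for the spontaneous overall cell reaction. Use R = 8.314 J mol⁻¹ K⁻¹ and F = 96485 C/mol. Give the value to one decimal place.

Cathode: Br₂/Br⁻; anode: Hg₂²⁺/Hg. E°cell = (+1.06) − (+0.84) = +0.22 V, with n = 2.
ΔG° = −nFE° = −RT ln K, so ln K = nFE°/(RT) = (2)(96485)(+0.22) / ((8.314)(333)) = 15.334.

15.3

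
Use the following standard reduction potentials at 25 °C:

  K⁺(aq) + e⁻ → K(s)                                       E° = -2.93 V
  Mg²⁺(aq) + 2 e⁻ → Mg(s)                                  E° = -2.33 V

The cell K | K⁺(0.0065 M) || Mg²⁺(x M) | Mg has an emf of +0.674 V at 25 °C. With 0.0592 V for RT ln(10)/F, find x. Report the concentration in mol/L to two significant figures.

0.013 M

Mg²⁺/Mg is the cathode, K⁺/K the anode: E°cell = +0.60 V, n = 2.
Overall reaction: Mg²⁺(aq) + 2 K(s) → Mg(s) + 2 K⁺(aq); Q = [K⁺]^2/[Mg²⁺]^1.
From E = E° − (0.0592/n) log Q: log Q = (E° − E)·n/0.0592 = (+0.60 − (+0.674))·2/0.0592 = -2.5000.
So 1·log[Mg²⁺] = 2·log(0.0065) − log Q = -4.3742 − (-2.5000) = -1.8742; [Mg²⁺] = 10^(-1.8742) ≈ 0.013 M.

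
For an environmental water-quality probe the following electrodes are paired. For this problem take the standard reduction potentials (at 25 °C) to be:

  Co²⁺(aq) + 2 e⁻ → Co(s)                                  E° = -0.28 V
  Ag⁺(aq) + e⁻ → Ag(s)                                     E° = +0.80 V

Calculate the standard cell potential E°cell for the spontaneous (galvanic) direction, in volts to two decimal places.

+1.08 V

The Ag⁺/Ag couple has the higher reduction potential, so it is the cathode; Co²⁺/Co is oxidised at the anode.
E°cell = E°(cathode) − E°(anode) = (+0.80) − (-0.28) = +1.08 V.
Since E°cell > 0, the reaction is spontaneous under standard conditions.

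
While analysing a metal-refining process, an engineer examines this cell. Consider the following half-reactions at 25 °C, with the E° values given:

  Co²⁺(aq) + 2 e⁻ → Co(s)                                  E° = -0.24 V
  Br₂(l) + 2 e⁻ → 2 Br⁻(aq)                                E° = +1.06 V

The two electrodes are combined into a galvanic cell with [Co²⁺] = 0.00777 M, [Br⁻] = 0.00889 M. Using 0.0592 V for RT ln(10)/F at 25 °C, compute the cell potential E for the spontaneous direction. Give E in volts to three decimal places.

Br₂/Br⁻ is the cathode (higher E°), Co²⁺/Co the anode: E°cell = +1.06 − (-0.24) = +1.30 V, n = 2.
Overall: Br₂(l) + Co(s) → 2 Br⁻(aq) + Co²⁺(aq)
Q = [Br⁻]^2·[Co²⁺]; log Q = -6.212.
E = E° − (0.0592/n) log Q = +1.30 − (0.0592/2)(-6.212) = +1.484 V.

+1.484 V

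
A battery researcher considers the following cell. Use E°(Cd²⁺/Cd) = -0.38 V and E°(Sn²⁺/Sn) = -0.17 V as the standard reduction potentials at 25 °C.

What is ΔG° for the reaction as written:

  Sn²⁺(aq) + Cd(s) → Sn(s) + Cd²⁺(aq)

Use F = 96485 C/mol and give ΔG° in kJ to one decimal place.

-40.5 kJ

As written, Sn²⁺/Sn is reduced (cathode) and Cd²⁺/Cd is oxidised (anode), so E°cell = (-0.17) − (-0.38) = +0.21 V.
Balancing electrons gives n = 2.
ΔG° = −nFE° = −(2)(96485)(+0.21) = -40,524 J = -40.5 kJ.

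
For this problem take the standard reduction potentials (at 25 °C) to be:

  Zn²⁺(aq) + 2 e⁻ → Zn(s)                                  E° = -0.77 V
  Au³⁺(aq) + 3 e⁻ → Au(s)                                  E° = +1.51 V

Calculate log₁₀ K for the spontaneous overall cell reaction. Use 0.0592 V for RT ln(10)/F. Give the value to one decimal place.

231.1

Cathode: Au³⁺/Au; anode: Zn²⁺/Zn. E°cell = +2.28 V, n = 6.
log K = nE°cell / 0.0592 = (6)(+2.28) / 0.0592 = 231.1.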